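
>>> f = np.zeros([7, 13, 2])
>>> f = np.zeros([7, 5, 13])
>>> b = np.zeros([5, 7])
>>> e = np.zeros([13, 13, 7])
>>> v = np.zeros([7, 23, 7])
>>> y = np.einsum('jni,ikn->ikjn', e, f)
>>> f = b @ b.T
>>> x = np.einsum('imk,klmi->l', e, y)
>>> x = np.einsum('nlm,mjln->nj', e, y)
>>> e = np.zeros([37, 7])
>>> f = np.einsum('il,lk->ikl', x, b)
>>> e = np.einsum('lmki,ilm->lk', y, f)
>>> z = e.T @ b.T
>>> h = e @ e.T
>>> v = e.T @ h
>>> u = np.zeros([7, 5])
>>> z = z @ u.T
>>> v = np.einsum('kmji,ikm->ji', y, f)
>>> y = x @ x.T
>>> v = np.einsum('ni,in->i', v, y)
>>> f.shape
(13, 7, 5)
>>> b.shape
(5, 7)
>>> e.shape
(7, 13)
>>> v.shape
(13,)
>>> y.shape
(13, 13)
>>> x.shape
(13, 5)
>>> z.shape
(13, 7)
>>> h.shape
(7, 7)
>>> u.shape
(7, 5)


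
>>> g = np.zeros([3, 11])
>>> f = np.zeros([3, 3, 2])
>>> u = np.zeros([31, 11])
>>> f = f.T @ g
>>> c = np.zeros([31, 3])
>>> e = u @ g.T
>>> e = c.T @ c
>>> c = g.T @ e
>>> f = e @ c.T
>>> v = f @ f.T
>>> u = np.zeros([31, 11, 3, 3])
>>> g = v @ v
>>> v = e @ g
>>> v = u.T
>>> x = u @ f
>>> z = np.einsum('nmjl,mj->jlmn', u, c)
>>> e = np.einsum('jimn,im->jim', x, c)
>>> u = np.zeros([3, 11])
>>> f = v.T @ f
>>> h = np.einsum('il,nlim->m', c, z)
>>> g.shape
(3, 3)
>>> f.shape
(31, 11, 3, 11)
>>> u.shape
(3, 11)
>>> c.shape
(11, 3)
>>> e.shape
(31, 11, 3)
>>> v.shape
(3, 3, 11, 31)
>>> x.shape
(31, 11, 3, 11)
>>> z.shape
(3, 3, 11, 31)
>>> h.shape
(31,)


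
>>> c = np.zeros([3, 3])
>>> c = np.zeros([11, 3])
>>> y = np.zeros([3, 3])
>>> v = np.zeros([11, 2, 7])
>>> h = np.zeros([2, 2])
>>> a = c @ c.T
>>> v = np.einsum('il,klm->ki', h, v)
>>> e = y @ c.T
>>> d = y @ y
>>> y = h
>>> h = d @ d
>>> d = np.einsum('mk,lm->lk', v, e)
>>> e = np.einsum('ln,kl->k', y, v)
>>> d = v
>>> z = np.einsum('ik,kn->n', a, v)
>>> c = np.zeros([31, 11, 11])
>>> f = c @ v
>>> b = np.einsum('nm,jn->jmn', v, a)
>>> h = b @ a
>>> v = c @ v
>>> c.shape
(31, 11, 11)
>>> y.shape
(2, 2)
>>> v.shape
(31, 11, 2)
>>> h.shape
(11, 2, 11)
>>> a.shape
(11, 11)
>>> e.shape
(11,)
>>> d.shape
(11, 2)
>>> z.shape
(2,)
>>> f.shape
(31, 11, 2)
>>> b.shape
(11, 2, 11)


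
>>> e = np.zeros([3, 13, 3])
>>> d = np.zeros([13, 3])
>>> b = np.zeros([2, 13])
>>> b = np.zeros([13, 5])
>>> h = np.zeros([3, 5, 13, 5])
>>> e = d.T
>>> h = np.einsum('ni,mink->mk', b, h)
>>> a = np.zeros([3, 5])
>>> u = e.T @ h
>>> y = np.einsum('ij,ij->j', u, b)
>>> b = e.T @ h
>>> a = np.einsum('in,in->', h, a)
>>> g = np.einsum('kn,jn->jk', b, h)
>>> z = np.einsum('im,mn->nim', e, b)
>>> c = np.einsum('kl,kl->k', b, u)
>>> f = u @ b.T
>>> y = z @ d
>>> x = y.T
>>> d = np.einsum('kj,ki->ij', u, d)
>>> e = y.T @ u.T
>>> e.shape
(3, 3, 13)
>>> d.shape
(3, 5)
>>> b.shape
(13, 5)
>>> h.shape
(3, 5)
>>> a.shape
()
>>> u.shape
(13, 5)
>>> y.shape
(5, 3, 3)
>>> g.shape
(3, 13)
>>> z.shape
(5, 3, 13)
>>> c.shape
(13,)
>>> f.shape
(13, 13)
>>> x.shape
(3, 3, 5)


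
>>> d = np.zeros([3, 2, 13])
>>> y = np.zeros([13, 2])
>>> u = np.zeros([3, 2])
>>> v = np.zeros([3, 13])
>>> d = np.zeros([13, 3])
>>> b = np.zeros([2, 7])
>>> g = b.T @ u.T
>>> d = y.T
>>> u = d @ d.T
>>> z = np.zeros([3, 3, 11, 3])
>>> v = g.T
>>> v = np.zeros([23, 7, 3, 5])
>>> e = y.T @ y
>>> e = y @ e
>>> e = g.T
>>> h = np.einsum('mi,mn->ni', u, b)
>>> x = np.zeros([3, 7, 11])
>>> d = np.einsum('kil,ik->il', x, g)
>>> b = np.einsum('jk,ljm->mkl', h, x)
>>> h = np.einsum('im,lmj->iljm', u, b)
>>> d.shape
(7, 11)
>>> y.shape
(13, 2)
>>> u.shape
(2, 2)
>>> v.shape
(23, 7, 3, 5)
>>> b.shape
(11, 2, 3)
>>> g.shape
(7, 3)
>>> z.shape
(3, 3, 11, 3)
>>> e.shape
(3, 7)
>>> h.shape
(2, 11, 3, 2)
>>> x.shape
(3, 7, 11)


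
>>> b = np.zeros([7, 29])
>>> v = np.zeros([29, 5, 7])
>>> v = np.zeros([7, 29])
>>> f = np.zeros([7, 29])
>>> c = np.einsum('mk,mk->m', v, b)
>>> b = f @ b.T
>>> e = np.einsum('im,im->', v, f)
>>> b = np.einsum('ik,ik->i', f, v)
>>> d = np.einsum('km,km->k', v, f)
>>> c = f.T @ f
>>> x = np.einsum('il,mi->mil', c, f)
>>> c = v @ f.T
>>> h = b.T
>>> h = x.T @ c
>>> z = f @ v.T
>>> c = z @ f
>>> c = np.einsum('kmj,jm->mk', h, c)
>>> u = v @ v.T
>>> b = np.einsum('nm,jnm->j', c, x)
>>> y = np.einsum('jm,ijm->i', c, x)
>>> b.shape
(7,)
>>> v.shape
(7, 29)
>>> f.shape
(7, 29)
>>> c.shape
(29, 29)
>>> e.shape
()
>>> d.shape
(7,)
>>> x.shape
(7, 29, 29)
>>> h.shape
(29, 29, 7)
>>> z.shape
(7, 7)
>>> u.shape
(7, 7)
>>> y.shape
(7,)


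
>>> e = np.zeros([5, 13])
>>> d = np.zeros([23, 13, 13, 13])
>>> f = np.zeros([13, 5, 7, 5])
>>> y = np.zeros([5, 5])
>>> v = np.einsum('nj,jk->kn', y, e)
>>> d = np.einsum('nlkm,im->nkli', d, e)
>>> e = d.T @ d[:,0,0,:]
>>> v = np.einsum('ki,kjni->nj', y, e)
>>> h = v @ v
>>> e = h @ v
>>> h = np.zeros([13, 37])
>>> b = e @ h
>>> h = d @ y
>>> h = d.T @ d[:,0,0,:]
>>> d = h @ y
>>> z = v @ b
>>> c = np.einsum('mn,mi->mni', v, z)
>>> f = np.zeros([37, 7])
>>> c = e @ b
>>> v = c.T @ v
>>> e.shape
(13, 13)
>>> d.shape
(5, 13, 13, 5)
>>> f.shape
(37, 7)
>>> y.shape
(5, 5)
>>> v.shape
(37, 13)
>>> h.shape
(5, 13, 13, 5)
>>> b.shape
(13, 37)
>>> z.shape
(13, 37)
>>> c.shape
(13, 37)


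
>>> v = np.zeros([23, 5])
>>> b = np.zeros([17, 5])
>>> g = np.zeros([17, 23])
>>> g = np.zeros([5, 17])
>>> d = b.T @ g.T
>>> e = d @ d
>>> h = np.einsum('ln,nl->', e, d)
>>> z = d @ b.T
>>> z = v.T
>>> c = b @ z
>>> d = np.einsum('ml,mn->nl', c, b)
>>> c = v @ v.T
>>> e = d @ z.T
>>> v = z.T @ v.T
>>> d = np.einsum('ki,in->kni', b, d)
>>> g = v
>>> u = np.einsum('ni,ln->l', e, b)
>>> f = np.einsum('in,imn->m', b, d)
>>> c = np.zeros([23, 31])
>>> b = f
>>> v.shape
(23, 23)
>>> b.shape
(23,)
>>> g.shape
(23, 23)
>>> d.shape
(17, 23, 5)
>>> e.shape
(5, 5)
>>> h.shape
()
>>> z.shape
(5, 23)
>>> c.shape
(23, 31)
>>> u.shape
(17,)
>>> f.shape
(23,)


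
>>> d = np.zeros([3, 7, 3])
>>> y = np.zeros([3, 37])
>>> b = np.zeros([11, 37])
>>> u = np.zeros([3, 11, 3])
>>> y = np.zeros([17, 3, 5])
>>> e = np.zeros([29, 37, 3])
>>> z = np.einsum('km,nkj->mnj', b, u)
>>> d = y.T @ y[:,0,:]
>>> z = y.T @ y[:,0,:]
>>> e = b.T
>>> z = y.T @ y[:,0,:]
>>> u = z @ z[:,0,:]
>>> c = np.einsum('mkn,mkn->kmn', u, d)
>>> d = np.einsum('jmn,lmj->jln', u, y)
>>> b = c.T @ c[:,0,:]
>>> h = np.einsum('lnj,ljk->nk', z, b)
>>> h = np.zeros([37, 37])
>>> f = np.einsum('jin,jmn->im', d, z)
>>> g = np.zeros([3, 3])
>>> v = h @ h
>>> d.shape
(5, 17, 5)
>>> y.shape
(17, 3, 5)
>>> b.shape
(5, 5, 5)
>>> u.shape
(5, 3, 5)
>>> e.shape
(37, 11)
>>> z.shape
(5, 3, 5)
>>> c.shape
(3, 5, 5)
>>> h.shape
(37, 37)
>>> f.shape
(17, 3)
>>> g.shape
(3, 3)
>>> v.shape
(37, 37)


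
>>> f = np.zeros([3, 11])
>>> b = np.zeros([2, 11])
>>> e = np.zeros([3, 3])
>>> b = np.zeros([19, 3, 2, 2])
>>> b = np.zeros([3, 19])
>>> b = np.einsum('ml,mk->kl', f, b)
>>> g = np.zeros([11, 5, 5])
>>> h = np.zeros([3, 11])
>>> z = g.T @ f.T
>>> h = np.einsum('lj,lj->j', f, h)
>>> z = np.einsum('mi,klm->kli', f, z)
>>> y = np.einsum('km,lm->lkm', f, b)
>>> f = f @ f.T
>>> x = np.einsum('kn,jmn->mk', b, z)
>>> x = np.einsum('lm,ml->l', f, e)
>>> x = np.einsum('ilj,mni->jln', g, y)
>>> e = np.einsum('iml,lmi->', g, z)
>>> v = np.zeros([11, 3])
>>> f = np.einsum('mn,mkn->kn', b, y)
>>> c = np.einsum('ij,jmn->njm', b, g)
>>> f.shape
(3, 11)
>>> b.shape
(19, 11)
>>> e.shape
()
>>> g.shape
(11, 5, 5)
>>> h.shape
(11,)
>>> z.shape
(5, 5, 11)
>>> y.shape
(19, 3, 11)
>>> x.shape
(5, 5, 3)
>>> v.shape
(11, 3)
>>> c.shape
(5, 11, 5)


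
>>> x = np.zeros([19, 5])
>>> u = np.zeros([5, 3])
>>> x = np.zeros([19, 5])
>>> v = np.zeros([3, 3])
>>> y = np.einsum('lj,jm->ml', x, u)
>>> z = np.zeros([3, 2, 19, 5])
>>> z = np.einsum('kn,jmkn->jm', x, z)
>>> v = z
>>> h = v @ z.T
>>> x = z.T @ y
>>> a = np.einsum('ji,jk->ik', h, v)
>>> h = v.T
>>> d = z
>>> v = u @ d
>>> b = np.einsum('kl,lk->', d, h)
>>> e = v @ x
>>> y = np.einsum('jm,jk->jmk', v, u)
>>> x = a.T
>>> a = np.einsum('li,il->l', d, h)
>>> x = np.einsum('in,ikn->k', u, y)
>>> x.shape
(2,)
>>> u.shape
(5, 3)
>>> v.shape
(5, 2)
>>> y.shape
(5, 2, 3)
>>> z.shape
(3, 2)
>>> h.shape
(2, 3)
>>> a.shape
(3,)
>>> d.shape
(3, 2)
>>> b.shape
()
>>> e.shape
(5, 19)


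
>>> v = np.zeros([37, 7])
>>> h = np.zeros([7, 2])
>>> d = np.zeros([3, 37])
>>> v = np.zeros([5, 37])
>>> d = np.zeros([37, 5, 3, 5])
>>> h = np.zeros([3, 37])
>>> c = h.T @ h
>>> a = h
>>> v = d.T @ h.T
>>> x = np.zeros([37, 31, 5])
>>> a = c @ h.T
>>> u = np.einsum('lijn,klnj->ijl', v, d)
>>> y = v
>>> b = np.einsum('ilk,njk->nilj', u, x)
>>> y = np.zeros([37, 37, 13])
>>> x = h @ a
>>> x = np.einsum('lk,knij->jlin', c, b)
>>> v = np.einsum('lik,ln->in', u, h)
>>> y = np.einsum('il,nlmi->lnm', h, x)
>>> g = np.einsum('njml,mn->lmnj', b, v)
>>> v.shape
(5, 37)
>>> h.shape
(3, 37)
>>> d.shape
(37, 5, 3, 5)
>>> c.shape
(37, 37)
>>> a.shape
(37, 3)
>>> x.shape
(31, 37, 5, 3)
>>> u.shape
(3, 5, 5)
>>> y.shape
(37, 31, 5)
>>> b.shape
(37, 3, 5, 31)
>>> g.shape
(31, 5, 37, 3)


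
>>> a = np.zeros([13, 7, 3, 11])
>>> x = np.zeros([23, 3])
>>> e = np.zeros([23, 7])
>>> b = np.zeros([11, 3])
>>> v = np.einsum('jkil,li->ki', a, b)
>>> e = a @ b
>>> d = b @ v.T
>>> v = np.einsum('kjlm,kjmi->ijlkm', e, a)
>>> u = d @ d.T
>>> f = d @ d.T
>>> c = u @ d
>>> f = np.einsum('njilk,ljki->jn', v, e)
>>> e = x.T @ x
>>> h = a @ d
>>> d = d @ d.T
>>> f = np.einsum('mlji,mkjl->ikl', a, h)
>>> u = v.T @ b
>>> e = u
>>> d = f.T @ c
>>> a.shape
(13, 7, 3, 11)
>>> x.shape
(23, 3)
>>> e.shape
(3, 13, 3, 7, 3)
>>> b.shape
(11, 3)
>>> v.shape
(11, 7, 3, 13, 3)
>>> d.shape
(7, 7, 7)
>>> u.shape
(3, 13, 3, 7, 3)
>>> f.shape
(11, 7, 7)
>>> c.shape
(11, 7)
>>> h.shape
(13, 7, 3, 7)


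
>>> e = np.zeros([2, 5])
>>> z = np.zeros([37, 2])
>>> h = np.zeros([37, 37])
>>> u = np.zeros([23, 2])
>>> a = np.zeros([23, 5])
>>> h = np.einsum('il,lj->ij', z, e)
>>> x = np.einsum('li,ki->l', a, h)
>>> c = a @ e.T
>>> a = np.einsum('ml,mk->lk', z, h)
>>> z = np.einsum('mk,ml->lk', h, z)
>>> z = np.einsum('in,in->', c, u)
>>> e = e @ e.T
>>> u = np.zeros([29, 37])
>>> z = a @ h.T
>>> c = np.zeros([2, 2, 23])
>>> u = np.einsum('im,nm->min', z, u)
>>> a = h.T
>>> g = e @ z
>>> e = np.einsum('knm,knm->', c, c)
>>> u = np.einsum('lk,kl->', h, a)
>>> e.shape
()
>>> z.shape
(2, 37)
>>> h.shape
(37, 5)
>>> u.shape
()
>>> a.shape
(5, 37)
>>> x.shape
(23,)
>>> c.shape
(2, 2, 23)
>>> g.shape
(2, 37)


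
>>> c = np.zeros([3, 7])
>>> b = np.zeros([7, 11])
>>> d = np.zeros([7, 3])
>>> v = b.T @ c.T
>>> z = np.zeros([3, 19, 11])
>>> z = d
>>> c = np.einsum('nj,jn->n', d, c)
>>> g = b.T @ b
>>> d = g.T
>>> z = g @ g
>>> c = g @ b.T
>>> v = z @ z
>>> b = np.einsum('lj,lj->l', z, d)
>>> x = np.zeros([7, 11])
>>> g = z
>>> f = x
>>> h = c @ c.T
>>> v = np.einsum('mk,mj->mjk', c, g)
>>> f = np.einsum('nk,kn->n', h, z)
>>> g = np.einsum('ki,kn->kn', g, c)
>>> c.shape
(11, 7)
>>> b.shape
(11,)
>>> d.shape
(11, 11)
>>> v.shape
(11, 11, 7)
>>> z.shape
(11, 11)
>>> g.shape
(11, 7)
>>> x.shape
(7, 11)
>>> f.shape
(11,)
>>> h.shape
(11, 11)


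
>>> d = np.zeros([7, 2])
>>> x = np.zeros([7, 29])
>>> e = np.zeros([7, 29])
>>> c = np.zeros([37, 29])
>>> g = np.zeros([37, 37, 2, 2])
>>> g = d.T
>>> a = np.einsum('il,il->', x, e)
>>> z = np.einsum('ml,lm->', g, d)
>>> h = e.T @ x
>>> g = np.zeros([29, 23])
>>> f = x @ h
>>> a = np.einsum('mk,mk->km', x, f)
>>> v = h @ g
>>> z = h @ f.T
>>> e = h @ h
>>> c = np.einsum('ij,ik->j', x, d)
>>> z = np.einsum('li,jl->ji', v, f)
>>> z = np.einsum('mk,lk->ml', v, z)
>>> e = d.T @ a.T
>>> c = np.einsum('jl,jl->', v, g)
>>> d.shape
(7, 2)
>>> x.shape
(7, 29)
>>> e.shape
(2, 29)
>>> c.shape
()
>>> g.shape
(29, 23)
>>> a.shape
(29, 7)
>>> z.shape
(29, 7)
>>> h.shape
(29, 29)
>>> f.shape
(7, 29)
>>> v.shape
(29, 23)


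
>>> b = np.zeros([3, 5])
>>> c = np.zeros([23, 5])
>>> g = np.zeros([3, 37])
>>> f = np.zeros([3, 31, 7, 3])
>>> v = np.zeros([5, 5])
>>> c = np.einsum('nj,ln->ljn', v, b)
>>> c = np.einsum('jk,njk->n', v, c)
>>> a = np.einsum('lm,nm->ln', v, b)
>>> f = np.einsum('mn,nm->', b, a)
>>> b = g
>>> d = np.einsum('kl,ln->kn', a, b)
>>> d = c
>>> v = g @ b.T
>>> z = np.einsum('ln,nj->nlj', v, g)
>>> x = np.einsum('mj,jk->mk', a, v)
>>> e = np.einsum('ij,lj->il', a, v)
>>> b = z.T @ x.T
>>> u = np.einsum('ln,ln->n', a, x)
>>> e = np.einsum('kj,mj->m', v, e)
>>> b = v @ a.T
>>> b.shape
(3, 5)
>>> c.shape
(3,)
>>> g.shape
(3, 37)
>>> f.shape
()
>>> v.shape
(3, 3)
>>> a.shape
(5, 3)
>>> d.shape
(3,)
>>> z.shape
(3, 3, 37)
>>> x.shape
(5, 3)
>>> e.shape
(5,)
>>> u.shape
(3,)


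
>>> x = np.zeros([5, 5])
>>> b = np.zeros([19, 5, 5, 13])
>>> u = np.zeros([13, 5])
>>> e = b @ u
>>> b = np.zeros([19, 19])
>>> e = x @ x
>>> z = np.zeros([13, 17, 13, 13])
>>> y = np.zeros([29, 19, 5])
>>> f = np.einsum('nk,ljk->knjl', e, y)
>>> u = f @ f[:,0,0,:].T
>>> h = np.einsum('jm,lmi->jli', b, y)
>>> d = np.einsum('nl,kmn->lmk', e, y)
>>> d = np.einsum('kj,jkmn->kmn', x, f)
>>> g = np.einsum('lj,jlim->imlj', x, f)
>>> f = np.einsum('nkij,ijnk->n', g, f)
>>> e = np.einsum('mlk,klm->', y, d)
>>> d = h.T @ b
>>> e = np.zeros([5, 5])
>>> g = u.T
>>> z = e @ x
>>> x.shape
(5, 5)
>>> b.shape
(19, 19)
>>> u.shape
(5, 5, 19, 5)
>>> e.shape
(5, 5)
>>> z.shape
(5, 5)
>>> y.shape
(29, 19, 5)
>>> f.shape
(19,)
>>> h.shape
(19, 29, 5)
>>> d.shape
(5, 29, 19)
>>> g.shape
(5, 19, 5, 5)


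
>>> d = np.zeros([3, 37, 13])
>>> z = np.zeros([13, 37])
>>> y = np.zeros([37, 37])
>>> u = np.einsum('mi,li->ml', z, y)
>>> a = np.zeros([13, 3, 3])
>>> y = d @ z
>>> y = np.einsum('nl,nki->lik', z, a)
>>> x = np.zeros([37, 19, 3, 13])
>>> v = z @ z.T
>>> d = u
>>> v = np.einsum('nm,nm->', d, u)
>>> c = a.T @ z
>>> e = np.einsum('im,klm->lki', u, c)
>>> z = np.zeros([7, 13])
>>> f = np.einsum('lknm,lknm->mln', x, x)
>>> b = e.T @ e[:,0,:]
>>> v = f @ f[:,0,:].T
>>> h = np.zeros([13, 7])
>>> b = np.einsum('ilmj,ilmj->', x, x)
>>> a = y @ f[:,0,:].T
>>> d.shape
(13, 37)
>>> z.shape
(7, 13)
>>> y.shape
(37, 3, 3)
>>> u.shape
(13, 37)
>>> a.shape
(37, 3, 13)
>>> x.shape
(37, 19, 3, 13)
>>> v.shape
(13, 37, 13)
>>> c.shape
(3, 3, 37)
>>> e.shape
(3, 3, 13)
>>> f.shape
(13, 37, 3)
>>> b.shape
()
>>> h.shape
(13, 7)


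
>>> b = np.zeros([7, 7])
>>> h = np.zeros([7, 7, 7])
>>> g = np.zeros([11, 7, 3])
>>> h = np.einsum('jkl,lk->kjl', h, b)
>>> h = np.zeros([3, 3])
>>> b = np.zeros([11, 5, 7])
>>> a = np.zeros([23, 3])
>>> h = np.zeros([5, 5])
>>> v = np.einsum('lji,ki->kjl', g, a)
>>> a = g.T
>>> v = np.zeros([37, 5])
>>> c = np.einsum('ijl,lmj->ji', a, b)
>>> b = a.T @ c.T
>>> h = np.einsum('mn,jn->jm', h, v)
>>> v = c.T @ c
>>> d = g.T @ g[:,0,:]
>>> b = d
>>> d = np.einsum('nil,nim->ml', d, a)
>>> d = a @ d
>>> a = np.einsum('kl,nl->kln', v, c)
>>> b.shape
(3, 7, 3)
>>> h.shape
(37, 5)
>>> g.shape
(11, 7, 3)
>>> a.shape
(3, 3, 7)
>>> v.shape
(3, 3)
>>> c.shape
(7, 3)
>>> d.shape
(3, 7, 3)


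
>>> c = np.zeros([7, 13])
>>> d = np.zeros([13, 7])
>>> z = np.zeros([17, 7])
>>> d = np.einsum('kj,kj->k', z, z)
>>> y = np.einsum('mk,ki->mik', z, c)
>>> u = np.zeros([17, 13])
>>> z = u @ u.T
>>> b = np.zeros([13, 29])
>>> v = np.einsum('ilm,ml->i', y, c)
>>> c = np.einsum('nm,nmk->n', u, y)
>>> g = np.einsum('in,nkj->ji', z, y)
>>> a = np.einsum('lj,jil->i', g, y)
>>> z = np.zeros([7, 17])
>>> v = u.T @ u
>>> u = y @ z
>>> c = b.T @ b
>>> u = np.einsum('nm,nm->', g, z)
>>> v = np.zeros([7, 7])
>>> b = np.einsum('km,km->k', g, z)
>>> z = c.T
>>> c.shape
(29, 29)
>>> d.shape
(17,)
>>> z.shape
(29, 29)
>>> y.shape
(17, 13, 7)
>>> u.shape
()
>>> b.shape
(7,)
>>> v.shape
(7, 7)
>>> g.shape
(7, 17)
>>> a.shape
(13,)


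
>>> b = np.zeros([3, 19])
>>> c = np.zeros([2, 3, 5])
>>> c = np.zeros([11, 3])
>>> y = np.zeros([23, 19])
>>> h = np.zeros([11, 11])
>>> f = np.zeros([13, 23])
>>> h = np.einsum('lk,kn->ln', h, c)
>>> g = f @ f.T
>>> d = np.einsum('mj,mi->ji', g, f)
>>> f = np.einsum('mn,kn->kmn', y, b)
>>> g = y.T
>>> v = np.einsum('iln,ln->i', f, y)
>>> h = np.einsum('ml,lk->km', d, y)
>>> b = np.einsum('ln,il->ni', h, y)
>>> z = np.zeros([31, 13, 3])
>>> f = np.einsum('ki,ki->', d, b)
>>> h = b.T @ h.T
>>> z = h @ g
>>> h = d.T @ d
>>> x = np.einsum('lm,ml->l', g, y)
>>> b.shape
(13, 23)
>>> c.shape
(11, 3)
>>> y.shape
(23, 19)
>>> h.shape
(23, 23)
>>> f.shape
()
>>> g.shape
(19, 23)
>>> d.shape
(13, 23)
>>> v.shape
(3,)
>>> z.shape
(23, 23)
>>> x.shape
(19,)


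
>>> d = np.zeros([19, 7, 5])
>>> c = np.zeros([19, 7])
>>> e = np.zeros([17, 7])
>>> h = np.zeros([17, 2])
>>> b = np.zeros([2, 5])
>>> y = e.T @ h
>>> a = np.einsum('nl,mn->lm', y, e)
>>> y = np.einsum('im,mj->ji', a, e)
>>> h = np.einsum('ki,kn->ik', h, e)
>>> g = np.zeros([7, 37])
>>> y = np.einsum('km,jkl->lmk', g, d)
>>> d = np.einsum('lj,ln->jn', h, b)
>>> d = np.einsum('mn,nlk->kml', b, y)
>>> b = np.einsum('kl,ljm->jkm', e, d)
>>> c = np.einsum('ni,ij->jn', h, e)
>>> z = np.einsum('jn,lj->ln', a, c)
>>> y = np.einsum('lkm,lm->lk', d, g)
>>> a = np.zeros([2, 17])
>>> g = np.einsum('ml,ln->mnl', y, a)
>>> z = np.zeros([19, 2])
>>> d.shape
(7, 2, 37)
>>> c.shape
(7, 2)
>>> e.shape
(17, 7)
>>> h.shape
(2, 17)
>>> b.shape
(2, 17, 37)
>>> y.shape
(7, 2)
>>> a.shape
(2, 17)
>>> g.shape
(7, 17, 2)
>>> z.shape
(19, 2)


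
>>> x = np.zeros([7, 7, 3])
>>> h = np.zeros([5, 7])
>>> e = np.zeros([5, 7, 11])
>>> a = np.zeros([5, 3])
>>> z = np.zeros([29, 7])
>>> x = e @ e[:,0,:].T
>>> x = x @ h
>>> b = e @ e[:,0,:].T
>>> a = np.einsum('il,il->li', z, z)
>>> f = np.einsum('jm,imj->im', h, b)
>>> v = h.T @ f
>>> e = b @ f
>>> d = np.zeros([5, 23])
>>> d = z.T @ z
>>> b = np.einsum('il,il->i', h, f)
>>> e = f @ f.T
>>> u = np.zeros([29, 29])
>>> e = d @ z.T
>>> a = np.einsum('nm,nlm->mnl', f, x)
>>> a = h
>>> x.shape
(5, 7, 7)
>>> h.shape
(5, 7)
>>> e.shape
(7, 29)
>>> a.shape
(5, 7)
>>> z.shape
(29, 7)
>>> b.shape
(5,)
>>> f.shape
(5, 7)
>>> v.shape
(7, 7)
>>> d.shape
(7, 7)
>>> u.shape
(29, 29)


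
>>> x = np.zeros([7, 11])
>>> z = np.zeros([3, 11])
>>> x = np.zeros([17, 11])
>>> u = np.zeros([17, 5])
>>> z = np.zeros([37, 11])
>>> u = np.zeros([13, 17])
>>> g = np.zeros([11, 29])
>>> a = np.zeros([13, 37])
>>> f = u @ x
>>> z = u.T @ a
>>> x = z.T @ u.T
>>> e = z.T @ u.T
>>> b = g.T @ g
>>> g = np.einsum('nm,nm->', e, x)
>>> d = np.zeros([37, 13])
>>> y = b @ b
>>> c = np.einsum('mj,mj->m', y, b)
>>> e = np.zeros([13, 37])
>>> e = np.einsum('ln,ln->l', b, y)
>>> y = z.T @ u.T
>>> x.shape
(37, 13)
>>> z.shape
(17, 37)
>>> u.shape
(13, 17)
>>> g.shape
()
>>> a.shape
(13, 37)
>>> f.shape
(13, 11)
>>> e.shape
(29,)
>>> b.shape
(29, 29)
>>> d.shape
(37, 13)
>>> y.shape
(37, 13)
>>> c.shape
(29,)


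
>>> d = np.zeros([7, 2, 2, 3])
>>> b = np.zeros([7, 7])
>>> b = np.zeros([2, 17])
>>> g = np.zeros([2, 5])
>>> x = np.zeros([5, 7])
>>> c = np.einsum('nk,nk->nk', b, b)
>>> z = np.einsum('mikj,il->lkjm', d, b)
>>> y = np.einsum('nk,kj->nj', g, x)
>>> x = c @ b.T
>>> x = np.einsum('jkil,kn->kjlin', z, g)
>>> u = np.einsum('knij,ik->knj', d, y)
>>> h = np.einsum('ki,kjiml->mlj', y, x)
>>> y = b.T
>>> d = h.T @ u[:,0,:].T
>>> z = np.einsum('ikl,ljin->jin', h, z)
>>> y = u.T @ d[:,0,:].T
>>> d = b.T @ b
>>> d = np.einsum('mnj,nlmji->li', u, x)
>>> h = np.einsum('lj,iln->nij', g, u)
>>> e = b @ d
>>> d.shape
(17, 5)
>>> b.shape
(2, 17)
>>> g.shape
(2, 5)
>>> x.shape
(2, 17, 7, 3, 5)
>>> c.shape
(2, 17)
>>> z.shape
(2, 3, 7)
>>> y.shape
(3, 2, 17)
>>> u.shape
(7, 2, 3)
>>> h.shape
(3, 7, 5)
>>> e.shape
(2, 5)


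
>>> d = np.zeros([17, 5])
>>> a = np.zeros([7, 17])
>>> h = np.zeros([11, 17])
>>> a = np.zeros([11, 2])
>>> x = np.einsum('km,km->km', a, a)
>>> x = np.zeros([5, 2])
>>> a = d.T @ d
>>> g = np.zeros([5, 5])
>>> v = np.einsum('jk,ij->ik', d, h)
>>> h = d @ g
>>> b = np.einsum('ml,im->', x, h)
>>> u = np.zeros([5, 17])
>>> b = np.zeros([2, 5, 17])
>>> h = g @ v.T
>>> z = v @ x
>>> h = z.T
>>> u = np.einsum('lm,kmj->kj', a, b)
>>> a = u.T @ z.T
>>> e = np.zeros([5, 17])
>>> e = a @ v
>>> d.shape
(17, 5)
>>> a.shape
(17, 11)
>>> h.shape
(2, 11)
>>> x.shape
(5, 2)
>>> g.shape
(5, 5)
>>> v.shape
(11, 5)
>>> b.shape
(2, 5, 17)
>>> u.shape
(2, 17)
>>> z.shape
(11, 2)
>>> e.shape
(17, 5)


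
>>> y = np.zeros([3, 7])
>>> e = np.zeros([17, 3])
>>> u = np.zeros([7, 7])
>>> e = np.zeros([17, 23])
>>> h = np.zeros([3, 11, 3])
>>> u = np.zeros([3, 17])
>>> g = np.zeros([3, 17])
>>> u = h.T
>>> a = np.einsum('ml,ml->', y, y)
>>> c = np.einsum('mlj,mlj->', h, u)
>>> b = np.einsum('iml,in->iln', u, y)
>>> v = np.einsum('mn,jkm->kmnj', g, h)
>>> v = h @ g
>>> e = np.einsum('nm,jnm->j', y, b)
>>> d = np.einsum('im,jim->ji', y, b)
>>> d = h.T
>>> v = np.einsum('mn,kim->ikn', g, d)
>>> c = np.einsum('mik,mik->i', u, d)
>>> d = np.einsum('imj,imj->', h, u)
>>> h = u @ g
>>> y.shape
(3, 7)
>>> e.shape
(3,)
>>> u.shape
(3, 11, 3)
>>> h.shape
(3, 11, 17)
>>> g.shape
(3, 17)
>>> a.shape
()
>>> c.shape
(11,)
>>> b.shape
(3, 3, 7)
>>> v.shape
(11, 3, 17)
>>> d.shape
()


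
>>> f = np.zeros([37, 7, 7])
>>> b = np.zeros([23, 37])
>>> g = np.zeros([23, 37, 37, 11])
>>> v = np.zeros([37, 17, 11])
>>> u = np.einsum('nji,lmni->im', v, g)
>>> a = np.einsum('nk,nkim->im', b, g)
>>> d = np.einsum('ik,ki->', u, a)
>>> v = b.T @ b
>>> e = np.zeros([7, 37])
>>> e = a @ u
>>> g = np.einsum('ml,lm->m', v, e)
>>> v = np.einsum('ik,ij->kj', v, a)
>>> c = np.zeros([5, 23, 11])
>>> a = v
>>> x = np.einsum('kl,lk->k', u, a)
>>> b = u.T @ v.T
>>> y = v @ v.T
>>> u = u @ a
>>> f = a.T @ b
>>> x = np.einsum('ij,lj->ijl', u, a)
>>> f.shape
(11, 37)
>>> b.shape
(37, 37)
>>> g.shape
(37,)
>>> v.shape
(37, 11)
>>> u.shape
(11, 11)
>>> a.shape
(37, 11)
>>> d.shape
()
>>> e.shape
(37, 37)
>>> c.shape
(5, 23, 11)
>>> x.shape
(11, 11, 37)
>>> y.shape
(37, 37)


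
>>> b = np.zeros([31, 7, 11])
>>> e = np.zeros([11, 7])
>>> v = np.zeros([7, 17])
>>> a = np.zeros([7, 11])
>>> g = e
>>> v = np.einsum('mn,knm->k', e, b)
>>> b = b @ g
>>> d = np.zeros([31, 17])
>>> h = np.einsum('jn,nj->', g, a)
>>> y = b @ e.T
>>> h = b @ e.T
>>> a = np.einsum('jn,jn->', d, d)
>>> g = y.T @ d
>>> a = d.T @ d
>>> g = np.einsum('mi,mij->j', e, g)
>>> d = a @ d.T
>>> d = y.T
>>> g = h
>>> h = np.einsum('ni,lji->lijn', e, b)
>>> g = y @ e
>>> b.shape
(31, 7, 7)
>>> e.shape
(11, 7)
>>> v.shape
(31,)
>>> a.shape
(17, 17)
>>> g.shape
(31, 7, 7)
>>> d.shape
(11, 7, 31)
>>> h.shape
(31, 7, 7, 11)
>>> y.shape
(31, 7, 11)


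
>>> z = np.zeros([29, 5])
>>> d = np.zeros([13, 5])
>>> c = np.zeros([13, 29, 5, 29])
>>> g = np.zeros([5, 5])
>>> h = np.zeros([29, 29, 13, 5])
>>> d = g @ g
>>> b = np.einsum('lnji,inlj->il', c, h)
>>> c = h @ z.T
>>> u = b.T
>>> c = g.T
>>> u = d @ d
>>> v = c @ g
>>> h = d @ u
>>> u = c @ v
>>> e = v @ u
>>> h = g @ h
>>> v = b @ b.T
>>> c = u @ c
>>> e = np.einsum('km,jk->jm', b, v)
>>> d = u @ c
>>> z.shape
(29, 5)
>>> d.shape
(5, 5)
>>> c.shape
(5, 5)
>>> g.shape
(5, 5)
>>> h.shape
(5, 5)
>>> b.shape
(29, 13)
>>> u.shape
(5, 5)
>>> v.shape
(29, 29)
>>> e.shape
(29, 13)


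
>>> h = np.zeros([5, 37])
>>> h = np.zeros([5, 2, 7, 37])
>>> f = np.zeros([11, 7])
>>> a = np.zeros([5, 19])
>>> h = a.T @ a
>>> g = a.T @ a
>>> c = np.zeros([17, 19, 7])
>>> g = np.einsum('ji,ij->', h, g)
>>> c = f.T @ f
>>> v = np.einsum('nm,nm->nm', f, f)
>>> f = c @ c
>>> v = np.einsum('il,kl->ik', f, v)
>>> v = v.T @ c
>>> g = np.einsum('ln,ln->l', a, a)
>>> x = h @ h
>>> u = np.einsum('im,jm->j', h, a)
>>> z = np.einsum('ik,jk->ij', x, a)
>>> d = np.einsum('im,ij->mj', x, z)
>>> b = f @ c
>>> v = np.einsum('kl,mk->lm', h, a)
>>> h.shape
(19, 19)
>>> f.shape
(7, 7)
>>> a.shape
(5, 19)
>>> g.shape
(5,)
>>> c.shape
(7, 7)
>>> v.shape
(19, 5)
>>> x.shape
(19, 19)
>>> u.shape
(5,)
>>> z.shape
(19, 5)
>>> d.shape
(19, 5)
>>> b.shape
(7, 7)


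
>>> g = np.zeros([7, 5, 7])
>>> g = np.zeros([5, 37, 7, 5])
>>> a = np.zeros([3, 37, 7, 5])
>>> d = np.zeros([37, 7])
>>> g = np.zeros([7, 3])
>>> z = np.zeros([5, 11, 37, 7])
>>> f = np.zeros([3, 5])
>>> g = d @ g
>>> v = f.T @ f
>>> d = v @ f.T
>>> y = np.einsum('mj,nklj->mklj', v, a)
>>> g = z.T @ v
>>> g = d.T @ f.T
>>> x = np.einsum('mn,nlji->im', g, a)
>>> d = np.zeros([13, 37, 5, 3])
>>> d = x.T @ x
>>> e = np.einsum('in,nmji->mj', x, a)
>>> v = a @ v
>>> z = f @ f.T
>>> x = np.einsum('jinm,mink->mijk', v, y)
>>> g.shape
(3, 3)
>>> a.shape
(3, 37, 7, 5)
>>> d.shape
(3, 3)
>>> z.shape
(3, 3)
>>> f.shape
(3, 5)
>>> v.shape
(3, 37, 7, 5)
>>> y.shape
(5, 37, 7, 5)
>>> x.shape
(5, 37, 3, 5)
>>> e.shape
(37, 7)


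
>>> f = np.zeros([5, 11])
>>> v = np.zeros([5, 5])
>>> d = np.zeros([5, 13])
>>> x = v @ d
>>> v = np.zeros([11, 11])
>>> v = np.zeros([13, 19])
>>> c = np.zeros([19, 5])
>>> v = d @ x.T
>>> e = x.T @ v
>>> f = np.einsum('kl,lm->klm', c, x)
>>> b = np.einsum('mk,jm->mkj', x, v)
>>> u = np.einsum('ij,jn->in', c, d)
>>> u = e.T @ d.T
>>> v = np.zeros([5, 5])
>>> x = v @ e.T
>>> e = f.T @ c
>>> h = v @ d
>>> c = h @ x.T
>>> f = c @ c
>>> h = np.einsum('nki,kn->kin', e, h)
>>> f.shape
(5, 5)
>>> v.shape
(5, 5)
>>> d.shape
(5, 13)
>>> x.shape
(5, 13)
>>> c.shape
(5, 5)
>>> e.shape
(13, 5, 5)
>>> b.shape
(5, 13, 5)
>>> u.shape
(5, 5)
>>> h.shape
(5, 5, 13)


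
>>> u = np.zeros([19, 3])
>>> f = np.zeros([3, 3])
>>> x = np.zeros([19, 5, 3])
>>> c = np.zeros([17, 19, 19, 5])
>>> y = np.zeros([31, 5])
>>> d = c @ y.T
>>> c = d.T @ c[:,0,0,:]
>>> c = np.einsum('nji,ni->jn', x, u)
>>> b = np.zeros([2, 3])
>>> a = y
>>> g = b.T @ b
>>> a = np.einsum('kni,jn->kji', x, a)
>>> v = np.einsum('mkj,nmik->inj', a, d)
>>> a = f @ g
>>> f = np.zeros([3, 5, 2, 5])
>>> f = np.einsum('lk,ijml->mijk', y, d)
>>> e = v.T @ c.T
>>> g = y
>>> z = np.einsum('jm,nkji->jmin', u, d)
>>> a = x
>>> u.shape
(19, 3)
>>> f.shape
(19, 17, 19, 5)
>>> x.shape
(19, 5, 3)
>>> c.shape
(5, 19)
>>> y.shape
(31, 5)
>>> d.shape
(17, 19, 19, 31)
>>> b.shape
(2, 3)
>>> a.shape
(19, 5, 3)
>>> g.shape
(31, 5)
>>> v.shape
(19, 17, 3)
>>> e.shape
(3, 17, 5)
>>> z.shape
(19, 3, 31, 17)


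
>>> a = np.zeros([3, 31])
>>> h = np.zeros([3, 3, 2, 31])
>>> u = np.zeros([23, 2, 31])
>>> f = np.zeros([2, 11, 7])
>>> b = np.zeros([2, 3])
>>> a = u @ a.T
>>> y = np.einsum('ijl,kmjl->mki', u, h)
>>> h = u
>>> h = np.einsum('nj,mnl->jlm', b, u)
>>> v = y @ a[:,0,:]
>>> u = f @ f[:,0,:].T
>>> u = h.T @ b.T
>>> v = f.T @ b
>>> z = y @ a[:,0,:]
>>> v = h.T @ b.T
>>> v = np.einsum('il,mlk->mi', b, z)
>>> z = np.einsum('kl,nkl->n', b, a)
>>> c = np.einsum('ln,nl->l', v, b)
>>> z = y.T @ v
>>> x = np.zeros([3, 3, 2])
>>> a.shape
(23, 2, 3)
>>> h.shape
(3, 31, 23)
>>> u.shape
(23, 31, 2)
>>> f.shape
(2, 11, 7)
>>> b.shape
(2, 3)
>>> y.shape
(3, 3, 23)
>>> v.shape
(3, 2)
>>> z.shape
(23, 3, 2)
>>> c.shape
(3,)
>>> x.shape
(3, 3, 2)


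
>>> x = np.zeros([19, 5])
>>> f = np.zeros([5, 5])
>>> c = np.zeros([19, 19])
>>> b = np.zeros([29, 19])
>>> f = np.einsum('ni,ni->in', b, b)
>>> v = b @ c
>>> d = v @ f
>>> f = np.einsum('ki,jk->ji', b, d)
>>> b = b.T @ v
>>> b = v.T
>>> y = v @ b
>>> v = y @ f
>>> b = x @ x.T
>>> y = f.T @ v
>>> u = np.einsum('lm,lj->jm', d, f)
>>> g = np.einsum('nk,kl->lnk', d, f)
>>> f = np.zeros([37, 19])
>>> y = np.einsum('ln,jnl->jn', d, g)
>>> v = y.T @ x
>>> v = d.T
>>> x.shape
(19, 5)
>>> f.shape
(37, 19)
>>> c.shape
(19, 19)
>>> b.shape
(19, 19)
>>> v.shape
(29, 29)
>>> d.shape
(29, 29)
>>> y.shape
(19, 29)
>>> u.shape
(19, 29)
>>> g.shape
(19, 29, 29)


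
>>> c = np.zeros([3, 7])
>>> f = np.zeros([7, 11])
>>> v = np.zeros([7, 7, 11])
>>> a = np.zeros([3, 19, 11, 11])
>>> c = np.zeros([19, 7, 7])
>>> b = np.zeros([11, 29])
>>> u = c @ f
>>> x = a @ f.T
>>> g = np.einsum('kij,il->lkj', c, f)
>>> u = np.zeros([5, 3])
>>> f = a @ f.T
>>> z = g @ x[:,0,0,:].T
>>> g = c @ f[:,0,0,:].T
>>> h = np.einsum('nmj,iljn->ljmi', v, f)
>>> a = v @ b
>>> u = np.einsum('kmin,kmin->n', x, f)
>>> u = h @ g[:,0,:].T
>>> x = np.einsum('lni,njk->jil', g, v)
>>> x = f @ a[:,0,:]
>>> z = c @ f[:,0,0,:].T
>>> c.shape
(19, 7, 7)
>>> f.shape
(3, 19, 11, 7)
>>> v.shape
(7, 7, 11)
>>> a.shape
(7, 7, 29)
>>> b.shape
(11, 29)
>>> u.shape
(19, 11, 7, 19)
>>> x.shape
(3, 19, 11, 29)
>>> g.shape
(19, 7, 3)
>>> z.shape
(19, 7, 3)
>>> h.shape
(19, 11, 7, 3)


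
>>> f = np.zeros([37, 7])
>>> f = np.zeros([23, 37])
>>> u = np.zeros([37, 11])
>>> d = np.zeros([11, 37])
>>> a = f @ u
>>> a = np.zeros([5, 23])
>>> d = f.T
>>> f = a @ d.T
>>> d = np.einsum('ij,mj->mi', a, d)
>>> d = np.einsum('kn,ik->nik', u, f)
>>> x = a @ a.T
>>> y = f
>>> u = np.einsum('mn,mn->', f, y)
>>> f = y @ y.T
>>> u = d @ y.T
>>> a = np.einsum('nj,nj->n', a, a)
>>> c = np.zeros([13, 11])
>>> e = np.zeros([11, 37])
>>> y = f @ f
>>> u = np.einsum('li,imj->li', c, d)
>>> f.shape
(5, 5)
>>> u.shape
(13, 11)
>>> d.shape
(11, 5, 37)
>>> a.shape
(5,)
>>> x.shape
(5, 5)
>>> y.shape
(5, 5)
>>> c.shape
(13, 11)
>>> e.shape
(11, 37)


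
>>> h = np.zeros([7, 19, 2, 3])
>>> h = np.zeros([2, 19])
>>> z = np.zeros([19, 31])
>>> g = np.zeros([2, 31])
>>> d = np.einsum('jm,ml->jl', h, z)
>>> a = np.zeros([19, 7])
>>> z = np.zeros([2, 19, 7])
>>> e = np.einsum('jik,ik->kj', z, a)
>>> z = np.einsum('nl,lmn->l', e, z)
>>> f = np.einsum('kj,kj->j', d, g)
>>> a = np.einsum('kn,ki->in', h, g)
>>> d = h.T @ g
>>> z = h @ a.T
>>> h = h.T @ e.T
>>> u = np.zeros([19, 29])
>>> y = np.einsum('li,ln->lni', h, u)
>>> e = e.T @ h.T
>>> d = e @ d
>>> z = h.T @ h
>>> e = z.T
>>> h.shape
(19, 7)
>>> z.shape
(7, 7)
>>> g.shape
(2, 31)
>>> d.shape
(2, 31)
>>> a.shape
(31, 19)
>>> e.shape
(7, 7)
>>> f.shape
(31,)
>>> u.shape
(19, 29)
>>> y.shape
(19, 29, 7)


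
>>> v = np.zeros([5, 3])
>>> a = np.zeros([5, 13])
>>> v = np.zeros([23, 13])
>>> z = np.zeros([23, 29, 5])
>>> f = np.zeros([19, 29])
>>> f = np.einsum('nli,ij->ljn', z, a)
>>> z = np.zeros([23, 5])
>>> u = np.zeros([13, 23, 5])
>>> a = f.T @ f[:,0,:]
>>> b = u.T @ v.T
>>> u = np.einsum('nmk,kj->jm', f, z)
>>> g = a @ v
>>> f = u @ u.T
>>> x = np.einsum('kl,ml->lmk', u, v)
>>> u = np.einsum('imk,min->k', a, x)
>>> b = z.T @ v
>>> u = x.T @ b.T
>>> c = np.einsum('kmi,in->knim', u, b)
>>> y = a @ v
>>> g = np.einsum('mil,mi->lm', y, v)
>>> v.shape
(23, 13)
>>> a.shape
(23, 13, 23)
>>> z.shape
(23, 5)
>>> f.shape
(5, 5)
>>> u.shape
(5, 23, 5)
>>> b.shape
(5, 13)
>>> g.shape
(13, 23)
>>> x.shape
(13, 23, 5)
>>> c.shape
(5, 13, 5, 23)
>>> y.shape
(23, 13, 13)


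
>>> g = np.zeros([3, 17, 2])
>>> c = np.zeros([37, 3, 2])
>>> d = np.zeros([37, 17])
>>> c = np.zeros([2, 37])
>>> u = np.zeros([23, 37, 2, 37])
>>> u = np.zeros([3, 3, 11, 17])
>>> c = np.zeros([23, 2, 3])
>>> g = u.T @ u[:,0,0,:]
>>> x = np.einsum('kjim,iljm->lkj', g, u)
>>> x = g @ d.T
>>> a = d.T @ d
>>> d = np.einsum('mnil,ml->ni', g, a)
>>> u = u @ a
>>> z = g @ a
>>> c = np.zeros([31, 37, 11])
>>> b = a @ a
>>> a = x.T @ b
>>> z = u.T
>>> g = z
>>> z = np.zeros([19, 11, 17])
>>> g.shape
(17, 11, 3, 3)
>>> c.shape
(31, 37, 11)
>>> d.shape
(11, 3)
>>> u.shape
(3, 3, 11, 17)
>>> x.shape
(17, 11, 3, 37)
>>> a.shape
(37, 3, 11, 17)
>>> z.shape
(19, 11, 17)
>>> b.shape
(17, 17)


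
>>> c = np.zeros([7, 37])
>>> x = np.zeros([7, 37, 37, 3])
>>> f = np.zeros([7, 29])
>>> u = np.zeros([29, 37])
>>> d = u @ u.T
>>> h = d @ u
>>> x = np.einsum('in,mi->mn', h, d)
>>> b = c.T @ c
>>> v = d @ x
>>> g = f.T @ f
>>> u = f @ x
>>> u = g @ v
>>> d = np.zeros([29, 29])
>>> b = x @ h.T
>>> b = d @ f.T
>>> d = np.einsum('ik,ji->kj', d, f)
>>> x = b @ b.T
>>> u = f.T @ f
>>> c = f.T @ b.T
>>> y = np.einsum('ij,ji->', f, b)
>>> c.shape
(29, 29)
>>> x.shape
(29, 29)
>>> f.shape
(7, 29)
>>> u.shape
(29, 29)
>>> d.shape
(29, 7)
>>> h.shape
(29, 37)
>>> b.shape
(29, 7)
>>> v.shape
(29, 37)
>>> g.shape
(29, 29)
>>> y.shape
()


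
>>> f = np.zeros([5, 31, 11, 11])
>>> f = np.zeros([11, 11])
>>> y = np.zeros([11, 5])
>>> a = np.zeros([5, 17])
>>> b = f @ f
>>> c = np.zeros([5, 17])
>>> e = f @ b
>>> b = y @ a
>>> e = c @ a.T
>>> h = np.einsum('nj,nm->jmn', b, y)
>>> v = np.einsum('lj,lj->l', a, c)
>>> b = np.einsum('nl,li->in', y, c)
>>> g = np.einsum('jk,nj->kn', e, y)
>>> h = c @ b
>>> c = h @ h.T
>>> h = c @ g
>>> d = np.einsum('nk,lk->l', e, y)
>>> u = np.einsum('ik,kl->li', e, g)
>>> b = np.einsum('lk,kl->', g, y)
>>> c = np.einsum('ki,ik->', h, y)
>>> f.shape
(11, 11)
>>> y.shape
(11, 5)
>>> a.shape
(5, 17)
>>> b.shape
()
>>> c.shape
()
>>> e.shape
(5, 5)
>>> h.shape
(5, 11)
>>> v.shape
(5,)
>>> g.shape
(5, 11)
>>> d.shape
(11,)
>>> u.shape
(11, 5)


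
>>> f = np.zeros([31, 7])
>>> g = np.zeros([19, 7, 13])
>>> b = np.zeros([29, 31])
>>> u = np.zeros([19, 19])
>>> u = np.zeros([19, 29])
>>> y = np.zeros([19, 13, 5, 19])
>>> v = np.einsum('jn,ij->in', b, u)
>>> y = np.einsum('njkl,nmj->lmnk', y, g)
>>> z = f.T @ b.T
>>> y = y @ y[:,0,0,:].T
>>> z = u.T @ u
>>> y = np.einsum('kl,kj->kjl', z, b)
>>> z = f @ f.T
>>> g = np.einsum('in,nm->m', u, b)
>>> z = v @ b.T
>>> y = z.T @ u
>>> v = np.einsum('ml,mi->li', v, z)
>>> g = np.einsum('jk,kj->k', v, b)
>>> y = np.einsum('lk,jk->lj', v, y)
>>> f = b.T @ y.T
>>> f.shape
(31, 31)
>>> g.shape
(29,)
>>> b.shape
(29, 31)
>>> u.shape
(19, 29)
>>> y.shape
(31, 29)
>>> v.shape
(31, 29)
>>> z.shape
(19, 29)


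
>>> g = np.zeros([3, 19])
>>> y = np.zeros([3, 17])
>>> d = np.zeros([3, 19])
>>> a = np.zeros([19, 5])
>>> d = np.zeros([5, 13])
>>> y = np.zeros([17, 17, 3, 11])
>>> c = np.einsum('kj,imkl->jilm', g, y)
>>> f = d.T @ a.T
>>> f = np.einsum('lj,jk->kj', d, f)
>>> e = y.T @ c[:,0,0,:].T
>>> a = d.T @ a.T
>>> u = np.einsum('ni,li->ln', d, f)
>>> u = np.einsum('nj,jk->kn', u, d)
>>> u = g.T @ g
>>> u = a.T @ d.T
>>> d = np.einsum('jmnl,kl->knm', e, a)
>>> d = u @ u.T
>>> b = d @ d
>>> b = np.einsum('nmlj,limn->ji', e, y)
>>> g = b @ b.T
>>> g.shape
(19, 19)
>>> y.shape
(17, 17, 3, 11)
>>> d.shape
(19, 19)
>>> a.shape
(13, 19)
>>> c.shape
(19, 17, 11, 17)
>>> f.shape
(19, 13)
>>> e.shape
(11, 3, 17, 19)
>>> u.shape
(19, 5)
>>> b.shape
(19, 17)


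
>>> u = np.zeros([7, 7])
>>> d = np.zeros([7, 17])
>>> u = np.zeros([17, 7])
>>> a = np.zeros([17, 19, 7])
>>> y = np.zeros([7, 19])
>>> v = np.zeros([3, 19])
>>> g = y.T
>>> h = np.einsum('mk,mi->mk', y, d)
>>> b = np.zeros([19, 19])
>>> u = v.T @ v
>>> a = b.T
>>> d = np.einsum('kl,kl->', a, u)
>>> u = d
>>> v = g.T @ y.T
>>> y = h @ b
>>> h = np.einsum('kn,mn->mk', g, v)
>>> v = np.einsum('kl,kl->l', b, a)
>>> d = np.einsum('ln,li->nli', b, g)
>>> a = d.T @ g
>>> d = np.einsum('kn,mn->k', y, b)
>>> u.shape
()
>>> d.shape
(7,)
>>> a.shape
(7, 19, 7)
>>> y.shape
(7, 19)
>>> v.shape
(19,)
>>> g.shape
(19, 7)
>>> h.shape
(7, 19)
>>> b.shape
(19, 19)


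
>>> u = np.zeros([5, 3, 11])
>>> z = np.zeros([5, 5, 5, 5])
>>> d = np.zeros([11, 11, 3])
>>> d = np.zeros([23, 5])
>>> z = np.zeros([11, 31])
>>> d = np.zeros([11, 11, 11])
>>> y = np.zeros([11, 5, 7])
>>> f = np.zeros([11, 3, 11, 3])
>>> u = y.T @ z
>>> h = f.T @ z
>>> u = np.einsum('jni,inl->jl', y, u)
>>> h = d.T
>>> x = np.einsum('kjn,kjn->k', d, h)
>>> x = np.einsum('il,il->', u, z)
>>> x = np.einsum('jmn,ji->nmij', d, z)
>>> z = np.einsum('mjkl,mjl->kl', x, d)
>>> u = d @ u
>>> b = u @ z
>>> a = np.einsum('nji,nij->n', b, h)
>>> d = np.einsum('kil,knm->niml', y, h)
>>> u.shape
(11, 11, 31)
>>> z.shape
(31, 11)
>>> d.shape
(11, 5, 11, 7)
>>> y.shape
(11, 5, 7)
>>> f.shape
(11, 3, 11, 3)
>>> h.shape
(11, 11, 11)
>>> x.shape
(11, 11, 31, 11)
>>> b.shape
(11, 11, 11)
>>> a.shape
(11,)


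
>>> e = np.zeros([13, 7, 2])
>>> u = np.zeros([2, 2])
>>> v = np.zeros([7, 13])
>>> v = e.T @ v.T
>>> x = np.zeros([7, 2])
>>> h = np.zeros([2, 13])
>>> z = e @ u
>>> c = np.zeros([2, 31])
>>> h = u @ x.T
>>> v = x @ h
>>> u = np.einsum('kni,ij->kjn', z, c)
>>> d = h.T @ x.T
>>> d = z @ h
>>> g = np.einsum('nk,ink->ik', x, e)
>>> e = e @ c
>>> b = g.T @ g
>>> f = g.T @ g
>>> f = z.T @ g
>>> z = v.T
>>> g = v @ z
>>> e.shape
(13, 7, 31)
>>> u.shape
(13, 31, 7)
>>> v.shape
(7, 7)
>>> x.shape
(7, 2)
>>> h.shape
(2, 7)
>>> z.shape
(7, 7)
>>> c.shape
(2, 31)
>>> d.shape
(13, 7, 7)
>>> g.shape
(7, 7)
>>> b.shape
(2, 2)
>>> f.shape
(2, 7, 2)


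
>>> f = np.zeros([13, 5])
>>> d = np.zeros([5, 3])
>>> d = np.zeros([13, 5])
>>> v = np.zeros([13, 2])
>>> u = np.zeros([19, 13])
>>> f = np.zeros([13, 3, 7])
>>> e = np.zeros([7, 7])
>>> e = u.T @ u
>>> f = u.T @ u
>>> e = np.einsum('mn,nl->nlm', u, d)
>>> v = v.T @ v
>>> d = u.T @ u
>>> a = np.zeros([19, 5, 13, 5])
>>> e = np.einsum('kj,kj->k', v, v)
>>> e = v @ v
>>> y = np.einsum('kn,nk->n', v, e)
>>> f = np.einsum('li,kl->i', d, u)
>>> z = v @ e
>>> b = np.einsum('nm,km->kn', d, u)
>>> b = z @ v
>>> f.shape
(13,)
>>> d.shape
(13, 13)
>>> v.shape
(2, 2)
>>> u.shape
(19, 13)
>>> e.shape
(2, 2)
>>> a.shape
(19, 5, 13, 5)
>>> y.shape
(2,)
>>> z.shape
(2, 2)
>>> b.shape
(2, 2)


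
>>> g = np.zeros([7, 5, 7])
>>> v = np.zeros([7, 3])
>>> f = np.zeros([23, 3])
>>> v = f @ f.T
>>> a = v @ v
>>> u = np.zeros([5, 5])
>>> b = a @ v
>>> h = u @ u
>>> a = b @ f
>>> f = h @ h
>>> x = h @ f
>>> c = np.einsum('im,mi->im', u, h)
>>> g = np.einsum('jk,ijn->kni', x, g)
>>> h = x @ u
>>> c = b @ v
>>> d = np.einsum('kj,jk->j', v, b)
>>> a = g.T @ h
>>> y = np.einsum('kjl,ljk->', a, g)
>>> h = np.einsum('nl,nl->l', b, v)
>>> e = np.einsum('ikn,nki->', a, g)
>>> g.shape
(5, 7, 7)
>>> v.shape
(23, 23)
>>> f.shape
(5, 5)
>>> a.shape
(7, 7, 5)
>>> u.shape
(5, 5)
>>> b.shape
(23, 23)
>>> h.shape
(23,)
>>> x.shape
(5, 5)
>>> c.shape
(23, 23)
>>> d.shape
(23,)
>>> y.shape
()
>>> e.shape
()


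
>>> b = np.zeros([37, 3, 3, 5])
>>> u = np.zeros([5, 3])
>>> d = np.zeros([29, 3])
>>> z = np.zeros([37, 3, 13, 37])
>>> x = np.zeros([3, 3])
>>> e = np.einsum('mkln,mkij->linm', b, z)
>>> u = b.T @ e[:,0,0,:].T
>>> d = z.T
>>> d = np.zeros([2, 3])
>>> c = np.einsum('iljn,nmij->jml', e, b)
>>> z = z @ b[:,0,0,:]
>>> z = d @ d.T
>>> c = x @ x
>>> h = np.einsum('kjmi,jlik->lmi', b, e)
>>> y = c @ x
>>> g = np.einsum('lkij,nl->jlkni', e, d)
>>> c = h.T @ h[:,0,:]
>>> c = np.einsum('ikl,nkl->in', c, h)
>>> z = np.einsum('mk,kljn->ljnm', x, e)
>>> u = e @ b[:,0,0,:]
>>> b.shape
(37, 3, 3, 5)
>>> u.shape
(3, 13, 5, 5)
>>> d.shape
(2, 3)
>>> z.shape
(13, 5, 37, 3)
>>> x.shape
(3, 3)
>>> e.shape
(3, 13, 5, 37)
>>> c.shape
(5, 13)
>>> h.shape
(13, 3, 5)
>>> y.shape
(3, 3)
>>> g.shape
(37, 3, 13, 2, 5)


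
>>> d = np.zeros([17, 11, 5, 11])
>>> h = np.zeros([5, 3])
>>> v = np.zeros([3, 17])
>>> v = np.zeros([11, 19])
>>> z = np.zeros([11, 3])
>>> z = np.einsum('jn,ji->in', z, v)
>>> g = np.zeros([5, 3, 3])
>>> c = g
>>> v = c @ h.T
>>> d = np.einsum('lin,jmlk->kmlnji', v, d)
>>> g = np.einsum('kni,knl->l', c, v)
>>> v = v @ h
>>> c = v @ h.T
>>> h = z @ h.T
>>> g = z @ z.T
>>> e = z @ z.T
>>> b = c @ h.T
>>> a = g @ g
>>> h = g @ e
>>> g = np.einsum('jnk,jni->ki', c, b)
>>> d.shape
(11, 11, 5, 5, 17, 3)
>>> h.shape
(19, 19)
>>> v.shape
(5, 3, 3)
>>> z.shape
(19, 3)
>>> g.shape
(5, 19)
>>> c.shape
(5, 3, 5)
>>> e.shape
(19, 19)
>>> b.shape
(5, 3, 19)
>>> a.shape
(19, 19)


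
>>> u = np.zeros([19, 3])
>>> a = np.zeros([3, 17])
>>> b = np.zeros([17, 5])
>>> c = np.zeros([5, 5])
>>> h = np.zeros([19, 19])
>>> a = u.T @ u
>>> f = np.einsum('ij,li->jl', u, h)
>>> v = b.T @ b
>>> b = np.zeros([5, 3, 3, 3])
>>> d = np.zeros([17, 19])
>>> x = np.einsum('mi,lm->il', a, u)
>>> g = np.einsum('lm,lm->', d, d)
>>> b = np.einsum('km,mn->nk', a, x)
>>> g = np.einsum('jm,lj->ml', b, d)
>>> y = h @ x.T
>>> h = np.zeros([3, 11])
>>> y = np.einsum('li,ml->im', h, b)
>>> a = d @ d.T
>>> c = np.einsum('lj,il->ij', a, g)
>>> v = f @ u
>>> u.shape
(19, 3)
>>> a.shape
(17, 17)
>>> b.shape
(19, 3)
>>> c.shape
(3, 17)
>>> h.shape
(3, 11)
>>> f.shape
(3, 19)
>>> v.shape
(3, 3)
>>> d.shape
(17, 19)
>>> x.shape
(3, 19)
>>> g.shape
(3, 17)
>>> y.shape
(11, 19)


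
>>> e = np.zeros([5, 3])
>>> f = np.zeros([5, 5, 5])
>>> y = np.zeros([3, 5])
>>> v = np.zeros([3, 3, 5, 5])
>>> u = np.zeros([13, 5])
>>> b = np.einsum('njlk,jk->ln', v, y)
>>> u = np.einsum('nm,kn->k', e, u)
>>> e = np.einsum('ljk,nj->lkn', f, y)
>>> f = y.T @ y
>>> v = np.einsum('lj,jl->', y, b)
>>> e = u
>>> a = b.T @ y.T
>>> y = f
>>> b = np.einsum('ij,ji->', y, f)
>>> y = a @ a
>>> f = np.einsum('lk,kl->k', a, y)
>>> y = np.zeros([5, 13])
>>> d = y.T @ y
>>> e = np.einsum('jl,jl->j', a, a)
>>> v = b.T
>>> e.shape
(3,)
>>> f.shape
(3,)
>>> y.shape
(5, 13)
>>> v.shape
()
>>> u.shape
(13,)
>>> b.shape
()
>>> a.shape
(3, 3)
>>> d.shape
(13, 13)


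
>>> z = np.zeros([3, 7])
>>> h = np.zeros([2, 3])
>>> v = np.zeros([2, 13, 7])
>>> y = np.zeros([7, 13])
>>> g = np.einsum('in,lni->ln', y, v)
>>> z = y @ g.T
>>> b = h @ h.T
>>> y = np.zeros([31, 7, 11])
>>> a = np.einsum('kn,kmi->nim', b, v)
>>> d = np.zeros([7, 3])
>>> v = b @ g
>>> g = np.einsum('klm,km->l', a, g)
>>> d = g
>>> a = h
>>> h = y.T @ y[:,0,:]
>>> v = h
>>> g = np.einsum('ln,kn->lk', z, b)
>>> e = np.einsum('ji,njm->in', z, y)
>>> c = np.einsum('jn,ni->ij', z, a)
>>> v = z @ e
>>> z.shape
(7, 2)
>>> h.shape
(11, 7, 11)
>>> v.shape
(7, 31)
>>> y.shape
(31, 7, 11)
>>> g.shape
(7, 2)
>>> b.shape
(2, 2)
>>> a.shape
(2, 3)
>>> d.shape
(7,)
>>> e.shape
(2, 31)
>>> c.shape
(3, 7)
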